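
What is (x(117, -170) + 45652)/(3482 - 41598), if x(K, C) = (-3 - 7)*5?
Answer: -22801/19058 ≈ -1.1964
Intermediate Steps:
x(K, C) = -50 (x(K, C) = -10*5 = -50)
(x(117, -170) + 45652)/(3482 - 41598) = (-50 + 45652)/(3482 - 41598) = 45602/(-38116) = 45602*(-1/38116) = -22801/19058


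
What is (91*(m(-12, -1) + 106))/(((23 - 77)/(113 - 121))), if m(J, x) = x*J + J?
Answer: 38584/27 ≈ 1429.0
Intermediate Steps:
m(J, x) = J + J*x (m(J, x) = J*x + J = J + J*x)
(91*(m(-12, -1) + 106))/(((23 - 77)/(113 - 121))) = (91*(-12*(1 - 1) + 106))/(((23 - 77)/(113 - 121))) = (91*(-12*0 + 106))/((-54/(-8))) = (91*(0 + 106))/((-54*(-⅛))) = (91*106)/(27/4) = 9646*(4/27) = 38584/27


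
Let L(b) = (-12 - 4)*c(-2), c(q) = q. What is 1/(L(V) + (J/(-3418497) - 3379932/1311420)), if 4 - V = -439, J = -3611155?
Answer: 373590444645/11386682019298 ≈ 0.032809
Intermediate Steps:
V = 443 (V = 4 - 1*(-439) = 4 + 439 = 443)
L(b) = 32 (L(b) = (-12 - 4)*(-2) = -16*(-2) = 32)
1/(L(V) + (J/(-3418497) - 3379932/1311420)) = 1/(32 + (-3611155/(-3418497) - 3379932/1311420)) = 1/(32 + (-3611155*(-1/3418497) - 3379932*1/1311420)) = 1/(32 + (3611155/3418497 - 281661/109285)) = 1/(32 - 568212209342/373590444645) = 1/(11386682019298/373590444645) = 373590444645/11386682019298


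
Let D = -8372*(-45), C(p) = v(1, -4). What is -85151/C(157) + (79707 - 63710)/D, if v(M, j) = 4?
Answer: -4009965469/188370 ≈ -21288.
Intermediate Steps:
C(p) = 4
D = 376740
-85151/C(157) + (79707 - 63710)/D = -85151/4 + (79707 - 63710)/376740 = -85151*1/4 + 15997*(1/376740) = -85151/4 + 15997/376740 = -4009965469/188370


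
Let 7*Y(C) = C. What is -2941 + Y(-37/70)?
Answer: -1441127/490 ≈ -2941.1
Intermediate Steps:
Y(C) = C/7
-2941 + Y(-37/70) = -2941 + (-37/70)/7 = -2941 + (-37*1/70)/7 = -2941 + (⅐)*(-37/70) = -2941 - 37/490 = -1441127/490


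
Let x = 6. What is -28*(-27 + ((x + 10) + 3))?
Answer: 224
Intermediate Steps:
-28*(-27 + ((x + 10) + 3)) = -28*(-27 + ((6 + 10) + 3)) = -28*(-27 + (16 + 3)) = -28*(-27 + 19) = -28*(-8) = 224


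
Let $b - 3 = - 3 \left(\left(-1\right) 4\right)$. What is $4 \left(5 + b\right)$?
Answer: $80$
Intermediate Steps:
$b = 15$ ($b = 3 - 3 \left(\left(-1\right) 4\right) = 3 - -12 = 3 + 12 = 15$)
$4 \left(5 + b\right) = 4 \left(5 + 15\right) = 4 \cdot 20 = 80$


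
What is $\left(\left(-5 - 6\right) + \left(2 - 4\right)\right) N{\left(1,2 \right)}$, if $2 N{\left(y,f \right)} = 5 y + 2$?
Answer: $- \frac{91}{2} \approx -45.5$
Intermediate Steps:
$N{\left(y,f \right)} = 1 + \frac{5 y}{2}$ ($N{\left(y,f \right)} = \frac{5 y + 2}{2} = \frac{2 + 5 y}{2} = 1 + \frac{5 y}{2}$)
$\left(\left(-5 - 6\right) + \left(2 - 4\right)\right) N{\left(1,2 \right)} = \left(\left(-5 - 6\right) + \left(2 - 4\right)\right) \left(1 + \frac{5}{2} \cdot 1\right) = \left(\left(-5 - 6\right) + \left(2 - 4\right)\right) \left(1 + \frac{5}{2}\right) = \left(-11 - 2\right) \frac{7}{2} = \left(-13\right) \frac{7}{2} = - \frac{91}{2}$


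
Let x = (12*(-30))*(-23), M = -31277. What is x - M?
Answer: 39557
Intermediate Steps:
x = 8280 (x = -360*(-23) = 8280)
x - M = 8280 - 1*(-31277) = 8280 + 31277 = 39557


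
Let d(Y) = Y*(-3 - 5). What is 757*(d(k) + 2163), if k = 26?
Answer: 1479935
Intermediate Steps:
d(Y) = -8*Y (d(Y) = Y*(-8) = -8*Y)
757*(d(k) + 2163) = 757*(-8*26 + 2163) = 757*(-208 + 2163) = 757*1955 = 1479935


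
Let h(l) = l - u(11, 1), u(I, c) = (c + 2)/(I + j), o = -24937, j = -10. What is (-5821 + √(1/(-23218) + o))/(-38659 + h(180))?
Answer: 5821/38482 - I*√13442926365206/893475076 ≈ 0.15127 - 0.0041036*I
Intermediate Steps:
u(I, c) = (2 + c)/(-10 + I) (u(I, c) = (c + 2)/(I - 10) = (2 + c)/(-10 + I))
h(l) = -3 + l (h(l) = l - (2 + 1)/(-10 + 11) = l - 3/1 = l - 3 = -3 + l)
(-5821 + √(1/(-23218) + o))/(-38659 + h(180)) = (-5821 + √(1/(-23218) - 24937))/(-38659 + (-3 + 180)) = (-5821 + √(-1/23218 - 24937))/(-38659 + 177) = (-5821 + √(-578987267/23218))/(-38482) = (-5821 + I*√13442926365206/23218)*(-1/38482) = 5821/38482 - I*√13442926365206/893475076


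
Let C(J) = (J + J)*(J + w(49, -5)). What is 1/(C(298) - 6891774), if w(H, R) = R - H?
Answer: -1/6746350 ≈ -1.4823e-7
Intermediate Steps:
C(J) = 2*J*(-54 + J) (C(J) = (J + J)*(J + (-5 - 1*49)) = (2*J)*(J + (-5 - 49)) = (2*J)*(J - 54) = (2*J)*(-54 + J) = 2*J*(-54 + J))
1/(C(298) - 6891774) = 1/(2*298*(-54 + 298) - 6891774) = 1/(2*298*244 - 6891774) = 1/(145424 - 6891774) = 1/(-6746350) = -1/6746350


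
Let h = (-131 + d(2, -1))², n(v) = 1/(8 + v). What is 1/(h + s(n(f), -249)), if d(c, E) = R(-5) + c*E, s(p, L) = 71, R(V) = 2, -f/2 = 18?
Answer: 1/17232 ≈ 5.8032e-5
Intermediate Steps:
f = -36 (f = -2*18 = -36)
d(c, E) = 2 + E*c (d(c, E) = 2 + c*E = 2 + E*c)
h = 17161 (h = (-131 + (2 - 1*2))² = (-131 + (2 - 2))² = (-131 + 0)² = (-131)² = 17161)
1/(h + s(n(f), -249)) = 1/(17161 + 71) = 1/17232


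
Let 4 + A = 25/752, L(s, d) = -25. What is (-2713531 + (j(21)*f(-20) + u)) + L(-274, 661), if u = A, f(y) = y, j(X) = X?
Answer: -2040912935/752 ≈ -2.7140e+6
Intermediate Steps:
A = -2983/752 (A = -4 + 25/752 = -2983/752 ≈ -3.9668)
u = -2983/752 ≈ -3.9668
(-2713531 + (j(21)*f(-20) + u)) + L(-274, 661) = (-2713531 + (21*(-20) - 2983/752)) - 25 = (-2713531 + (-420 - 2983/752)) - 25 = (-2713531 - 318823/752) - 25 = -2040894135/752 - 25 = -2040912935/752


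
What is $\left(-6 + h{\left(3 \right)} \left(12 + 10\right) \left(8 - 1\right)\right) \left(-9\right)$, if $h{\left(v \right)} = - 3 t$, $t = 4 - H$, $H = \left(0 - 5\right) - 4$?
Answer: $54108$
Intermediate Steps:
$H = -9$ ($H = -5 - 4 = -9$)
$t = 13$ ($t = 4 - -9 = 4 + 9 = 13$)
$h{\left(v \right)} = -39$ ($h{\left(v \right)} = \left(-3\right) 13 = -39$)
$\left(-6 + h{\left(3 \right)} \left(12 + 10\right) \left(8 - 1\right)\right) \left(-9\right) = \left(-6 - 39 \left(12 + 10\right) \left(8 - 1\right)\right) \left(-9\right) = \left(-6 - 39 \cdot 22 \cdot 7\right) \left(-9\right) = \left(-6 - 6006\right) \left(-9\right) = \left(-6012\right) \left(-9\right) = 54108$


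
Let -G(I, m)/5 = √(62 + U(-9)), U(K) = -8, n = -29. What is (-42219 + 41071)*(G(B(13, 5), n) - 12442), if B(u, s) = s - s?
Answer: 14283416 + 17220*√6 ≈ 1.4326e+7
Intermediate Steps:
B(u, s) = 0
G(I, m) = -15*√6 (G(I, m) = -5*√(62 - 8) = -15*√6)
(-42219 + 41071)*(G(B(13, 5), n) - 12442) = (-42219 + 41071)*(-15*√6 - 12442) = -1148*(-12442 - 15*√6) = 14283416 + 17220*√6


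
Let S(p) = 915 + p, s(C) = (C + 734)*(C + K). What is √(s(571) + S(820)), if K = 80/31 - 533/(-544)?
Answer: 5*√534332006602/4216 ≈ 866.91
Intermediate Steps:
K = 60043/16864 (K = 80*(1/31) - 533*(-1/544) = 80/31 + 533/544 = 60043/16864 ≈ 3.5604)
s(C) = (734 + C)*(60043/16864 + C) (s(C) = (C + 734)*(C + 60043/16864) = (734 + C)*(60043/16864 + C))
√(s(571) + S(820)) = √((22035781/8432 + 571² + (12438219/16864)*571) + (915 + 820)) = √((22035781/8432 + 326041 + 7102223049/16864) + 1735) = √(12644650035/16864 + 1735) = √(12673909075/16864) = 5*√534332006602/4216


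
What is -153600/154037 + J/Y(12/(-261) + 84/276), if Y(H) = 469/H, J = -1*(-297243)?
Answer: 7842476765649/48186316451 ≈ 162.75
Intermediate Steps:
J = 297243
-153600/154037 + J/Y(12/(-261) + 84/276) = -153600/154037 + 297243/((469/(12/(-261) + 84/276))) = -153600*1/154037 + 297243/((469/(12*(-1/261) + 84*(1/276)))) = -153600/154037 + 297243/((469/(-4/87 + 7/23))) = -153600/154037 + 297243/((469/(517/2001))) = -153600/154037 + 297243/((469*(2001/517))) = -153600/154037 + 297243/(938469/517) = -153600/154037 + 297243*(517/938469) = -153600/154037 + 51224877/312823 = 7842476765649/48186316451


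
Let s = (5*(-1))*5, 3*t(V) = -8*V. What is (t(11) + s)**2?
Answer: 26569/9 ≈ 2952.1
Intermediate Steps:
t(V) = -8*V/3 (t(V) = (-8*V)/3 = -8*V/3)
s = -25 (s = -5*5 = -25)
(t(11) + s)**2 = (-8/3*11 - 25)**2 = (-88/3 - 25)**2 = (-163/3)**2 = 26569/9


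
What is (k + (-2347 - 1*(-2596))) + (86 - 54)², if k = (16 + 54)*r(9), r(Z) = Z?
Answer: 1903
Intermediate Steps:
k = 630 (k = (16 + 54)*9 = 70*9 = 630)
(k + (-2347 - 1*(-2596))) + (86 - 54)² = (630 + (-2347 - 1*(-2596))) + (86 - 54)² = (630 + (-2347 + 2596)) + 32² = (630 + 249) + 1024 = 879 + 1024 = 1903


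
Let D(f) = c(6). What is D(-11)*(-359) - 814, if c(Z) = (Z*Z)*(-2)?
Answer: 25034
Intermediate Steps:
c(Z) = -2*Z² (c(Z) = Z²*(-2) = -2*Z²)
D(f) = -72 (D(f) = -2*6² = -2*36 = -72)
D(-11)*(-359) - 814 = -72*(-359) - 814 = 25848 - 814 = 25034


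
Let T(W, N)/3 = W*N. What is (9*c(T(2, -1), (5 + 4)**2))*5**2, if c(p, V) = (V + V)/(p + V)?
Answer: 486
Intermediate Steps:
T(W, N) = 3*N*W (T(W, N) = 3*(W*N) = 3*(N*W) = 3*N*W)
c(p, V) = 2*V/(V + p) (c(p, V) = (2*V)/(V + p) = 2*V/(V + p))
(9*c(T(2, -1), (5 + 4)**2))*5**2 = (9*(2*(5 + 4)**2/((5 + 4)**2 + 3*(-1)*2)))*5**2 = (9*(2*9**2/(9**2 - 6)))*25 = (9*(2*81/(81 - 6)))*25 = (9*(2*81/75))*25 = (9*(2*81*(1/75)))*25 = (9*(54/25))*25 = (486/25)*25 = 486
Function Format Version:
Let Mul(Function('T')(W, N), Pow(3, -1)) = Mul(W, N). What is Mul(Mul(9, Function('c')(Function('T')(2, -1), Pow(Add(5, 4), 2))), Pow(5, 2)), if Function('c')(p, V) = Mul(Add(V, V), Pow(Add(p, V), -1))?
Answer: 486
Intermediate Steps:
Function('T')(W, N) = Mul(3, N, W) (Function('T')(W, N) = Mul(3, Mul(W, N)) = Mul(3, Mul(N, W)) = Mul(3, N, W))
Function('c')(p, V) = Mul(2, V, Pow(Add(V, p), -1)) (Function('c')(p, V) = Mul(Mul(2, V), Pow(Add(V, p), -1)) = Mul(2, V, Pow(Add(V, p), -1)))
Mul(Mul(9, Function('c')(Function('T')(2, -1), Pow(Add(5, 4), 2))), Pow(5, 2)) = Mul(Mul(9, Mul(2, Pow(Add(5, 4), 2), Pow(Add(Pow(Add(5, 4), 2), Mul(3, -1, 2)), -1))), Pow(5, 2)) = Mul(Mul(9, Mul(2, Pow(9, 2), Pow(Add(Pow(9, 2), -6), -1))), 25) = Mul(Mul(9, Mul(2, 81, Pow(Add(81, -6), -1))), 25) = Mul(Mul(9, Mul(2, 81, Pow(75, -1))), 25) = Mul(Mul(9, Mul(2, 81, Rational(1, 75))), 25) = Mul(Mul(9, Rational(54, 25)), 25) = Mul(Rational(486, 25), 25) = 486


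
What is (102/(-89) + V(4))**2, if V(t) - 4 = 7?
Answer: 769129/7921 ≈ 97.100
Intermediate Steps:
V(t) = 11 (V(t) = 4 + 7 = 11)
(102/(-89) + V(4))**2 = (102/(-89) + 11)**2 = (102*(-1/89) + 11)**2 = (-102/89 + 11)**2 = (877/89)**2 = 769129/7921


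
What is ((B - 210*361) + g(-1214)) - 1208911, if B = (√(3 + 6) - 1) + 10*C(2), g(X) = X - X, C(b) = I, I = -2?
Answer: -1284739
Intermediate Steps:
C(b) = -2
g(X) = 0
B = -18 (B = (√(3 + 6) - 1) + 10*(-2) = (√9 - 1) - 20 = (3 - 1) - 20 = 2 - 20 = -18)
((B - 210*361) + g(-1214)) - 1208911 = ((-18 - 210*361) + 0) - 1208911 = ((-18 - 75810) + 0) - 1208911 = (-75828 + 0) - 1208911 = -75828 - 1208911 = -1284739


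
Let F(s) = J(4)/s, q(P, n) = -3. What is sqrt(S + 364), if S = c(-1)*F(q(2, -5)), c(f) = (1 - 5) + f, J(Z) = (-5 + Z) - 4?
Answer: sqrt(3201)/3 ≈ 18.859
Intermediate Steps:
J(Z) = -9 + Z
c(f) = -4 + f
F(s) = -5/s (F(s) = (-9 + 4)/s = -5/s)
S = -25/3 (S = (-4 - 1)*(-5/(-3)) = -(-25)*(-1)/3 = -5*5/3 = -25/3 ≈ -8.3333)
sqrt(S + 364) = sqrt(-25/3 + 364) = sqrt(1067/3) = sqrt(3201)/3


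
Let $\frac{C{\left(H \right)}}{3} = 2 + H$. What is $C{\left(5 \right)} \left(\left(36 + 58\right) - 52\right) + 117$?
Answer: $999$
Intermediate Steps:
$C{\left(H \right)} = 6 + 3 H$ ($C{\left(H \right)} = 3 \left(2 + H\right) = 6 + 3 H$)
$C{\left(5 \right)} \left(\left(36 + 58\right) - 52\right) + 117 = \left(6 + 3 \cdot 5\right) \left(\left(36 + 58\right) - 52\right) + 117 = \left(6 + 15\right) \left(94 - 52\right) + 117 = 21 \cdot 42 + 117 = 882 + 117 = 999$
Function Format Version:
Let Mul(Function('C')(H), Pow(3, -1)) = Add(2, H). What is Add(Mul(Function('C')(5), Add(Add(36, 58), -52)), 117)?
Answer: 999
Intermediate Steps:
Function('C')(H) = Add(6, Mul(3, H)) (Function('C')(H) = Mul(3, Add(2, H)) = Add(6, Mul(3, H)))
Add(Mul(Function('C')(5), Add(Add(36, 58), -52)), 117) = Add(Mul(Add(6, Mul(3, 5)), Add(Add(36, 58), -52)), 117) = Add(Mul(Add(6, 15), Add(94, -52)), 117) = Add(Mul(21, 42), 117) = Add(882, 117) = 999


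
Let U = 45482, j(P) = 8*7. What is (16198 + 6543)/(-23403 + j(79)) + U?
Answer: 1061845513/23347 ≈ 45481.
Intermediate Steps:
j(P) = 56
(16198 + 6543)/(-23403 + j(79)) + U = (16198 + 6543)/(-23403 + 56) + 45482 = 22741/(-23347) + 45482 = 22741*(-1/23347) + 45482 = -22741/23347 + 45482 = 1061845513/23347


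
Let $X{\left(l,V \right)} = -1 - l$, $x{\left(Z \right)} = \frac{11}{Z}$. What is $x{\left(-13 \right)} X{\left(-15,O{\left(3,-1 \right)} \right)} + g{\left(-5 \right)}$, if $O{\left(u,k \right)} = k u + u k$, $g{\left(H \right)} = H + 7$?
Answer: $- \frac{128}{13} \approx -9.8462$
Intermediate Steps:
$g{\left(H \right)} = 7 + H$
$O{\left(u,k \right)} = 2 k u$ ($O{\left(u,k \right)} = k u + k u = 2 k u$)
$x{\left(-13 \right)} X{\left(-15,O{\left(3,-1 \right)} \right)} + g{\left(-5 \right)} = \frac{11}{-13} \left(-1 - -15\right) + \left(7 - 5\right) = 11 \left(- \frac{1}{13}\right) \left(-1 + 15\right) + 2 = \left(- \frac{11}{13}\right) 14 + 2 = - \frac{154}{13} + 2 = - \frac{128}{13}$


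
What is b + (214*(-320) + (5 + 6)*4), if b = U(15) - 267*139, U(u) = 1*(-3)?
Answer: -105552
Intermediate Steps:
U(u) = -3
b = -37116 (b = -3 - 267*139 = -3 - 37113 = -37116)
b + (214*(-320) + (5 + 6)*4) = -37116 + (214*(-320) + (5 + 6)*4) = -37116 + (-68480 + 11*4) = -37116 + (-68480 + 44) = -37116 - 68436 = -105552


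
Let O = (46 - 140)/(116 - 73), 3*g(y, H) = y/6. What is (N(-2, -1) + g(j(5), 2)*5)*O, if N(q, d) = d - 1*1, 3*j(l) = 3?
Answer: 1457/387 ≈ 3.7649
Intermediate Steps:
j(l) = 1 (j(l) = (⅓)*3 = 1)
g(y, H) = y/18 (g(y, H) = (y/6)/3 = y/18)
N(q, d) = -1 + d (N(q, d) = d - 1 = -1 + d)
O = -94/43 ≈ -2.1860
(N(-2, -1) + g(j(5), 2)*5)*O = ((-1 - 1) + ((1/18)*1)*5)*(-94/43) = (-2 + (1/18)*5)*(-94/43) = (-2 + 5/18)*(-94/43) = -31/18*(-94/43) = 1457/387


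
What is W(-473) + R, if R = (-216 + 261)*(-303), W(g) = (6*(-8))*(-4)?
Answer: -13443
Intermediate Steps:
W(g) = 192 (W(g) = -48*(-4) = 192)
R = -13635 (R = 45*(-303) = -13635)
W(-473) + R = 192 - 13635 = -13443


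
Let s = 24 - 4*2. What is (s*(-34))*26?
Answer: -14144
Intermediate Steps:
s = 16 (s = 24 - 8 = 16)
(s*(-34))*26 = (16*(-34))*26 = -544*26 = -14144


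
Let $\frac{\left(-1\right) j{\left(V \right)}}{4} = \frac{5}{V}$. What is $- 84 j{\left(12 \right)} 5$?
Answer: $700$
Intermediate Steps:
$j{\left(V \right)} = - \frac{20}{V}$ ($j{\left(V \right)} = - 4 \frac{5}{V} = - \frac{20}{V}$)
$- 84 j{\left(12 \right)} 5 = - 84 \left(- \frac{20}{12}\right) 5 = - 84 \left(\left(-20\right) \frac{1}{12}\right) 5 = \left(-84\right) \left(- \frac{5}{3}\right) 5 = 140 \cdot 5 = 700$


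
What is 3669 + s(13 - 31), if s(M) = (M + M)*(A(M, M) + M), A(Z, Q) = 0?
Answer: 4317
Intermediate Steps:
s(M) = 2*M² (s(M) = (M + M)*(0 + M) = (2*M)*M = 2*M²)
3669 + s(13 - 31) = 3669 + 2*(13 - 31)² = 3669 + 2*(-18)² = 3669 + 2*324 = 3669 + 648 = 4317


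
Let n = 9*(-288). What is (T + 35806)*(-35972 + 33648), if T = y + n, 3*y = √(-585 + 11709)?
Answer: -77189336 - 4648*√309 ≈ -7.7271e+7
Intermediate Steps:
y = 2*√309 (y = √(-585 + 11709)/3 = √11124/3 = (6*√309)/3 = 2*√309 ≈ 35.157)
n = -2592
T = -2592 + 2*√309 (T = 2*√309 - 2592 = -2592 + 2*√309 ≈ -2556.8)
(T + 35806)*(-35972 + 33648) = ((-2592 + 2*√309) + 35806)*(-35972 + 33648) = (33214 + 2*√309)*(-2324) = -77189336 - 4648*√309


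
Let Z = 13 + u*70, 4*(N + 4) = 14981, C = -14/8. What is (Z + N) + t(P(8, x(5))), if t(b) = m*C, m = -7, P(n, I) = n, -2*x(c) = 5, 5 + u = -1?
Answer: 6693/2 ≈ 3346.5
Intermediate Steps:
u = -6 (u = -5 - 1 = -6)
C = -7/4 (C = -14*⅛ = -7/4 ≈ -1.7500)
x(c) = -5/2 (x(c) = -½*5 = -5/2)
N = 14965/4 (N = -4 + (¼)*14981 = -4 + 14981/4 = 14965/4 ≈ 3741.3)
t(b) = 49/4 (t(b) = -7*(-7/4) = 49/4)
Z = -407 (Z = 13 - 6*70 = 13 - 420 = -407)
(Z + N) + t(P(8, x(5))) = (-407 + 14965/4) + 49/4 = 13337/4 + 49/4 = 6693/2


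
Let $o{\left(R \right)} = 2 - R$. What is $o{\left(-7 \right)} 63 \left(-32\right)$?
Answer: $-18144$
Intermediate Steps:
$o{\left(-7 \right)} 63 \left(-32\right) = \left(2 - -7\right) 63 \left(-32\right) = \left(2 + 7\right) 63 \left(-32\right) = 9 \cdot 63 \left(-32\right) = 567 \left(-32\right) = -18144$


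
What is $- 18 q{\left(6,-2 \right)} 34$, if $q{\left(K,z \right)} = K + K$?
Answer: $-7344$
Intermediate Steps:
$q{\left(K,z \right)} = 2 K$
$- 18 q{\left(6,-2 \right)} 34 = - 18 \cdot 2 \cdot 6 \cdot 34 = \left(-18\right) 12 \cdot 34 = \left(-216\right) 34 = -7344$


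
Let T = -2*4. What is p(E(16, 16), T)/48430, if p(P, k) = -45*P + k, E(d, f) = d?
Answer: -364/24215 ≈ -0.015032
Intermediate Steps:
T = -8
p(P, k) = k - 45*P
p(E(16, 16), T)/48430 = (-8 - 45*16)/48430 = (-8 - 720)*(1/48430) = -728*1/48430 = -364/24215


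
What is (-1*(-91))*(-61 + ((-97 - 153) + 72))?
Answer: -21749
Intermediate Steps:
(-1*(-91))*(-61 + ((-97 - 153) + 72)) = 91*(-61 + (-250 + 72)) = 91*(-61 - 178) = 91*(-239) = -21749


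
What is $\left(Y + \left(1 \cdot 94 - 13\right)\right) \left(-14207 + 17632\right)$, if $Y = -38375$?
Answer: $-131156950$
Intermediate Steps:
$\left(Y + \left(1 \cdot 94 - 13\right)\right) \left(-14207 + 17632\right) = \left(-38375 + \left(1 \cdot 94 - 13\right)\right) \left(-14207 + 17632\right) = \left(-38375 + \left(94 - 13\right)\right) 3425 = \left(-38375 + 81\right) 3425 = \left(-38294\right) 3425 = -131156950$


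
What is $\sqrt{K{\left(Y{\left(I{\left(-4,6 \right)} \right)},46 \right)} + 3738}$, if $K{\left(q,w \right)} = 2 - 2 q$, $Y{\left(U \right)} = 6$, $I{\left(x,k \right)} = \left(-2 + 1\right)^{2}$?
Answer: $4 \sqrt{233} \approx 61.057$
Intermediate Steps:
$I{\left(x,k \right)} = 1$ ($I{\left(x,k \right)} = \left(-1\right)^{2} = 1$)
$\sqrt{K{\left(Y{\left(I{\left(-4,6 \right)} \right)},46 \right)} + 3738} = \sqrt{\left(2 - 12\right) + 3738} = \sqrt{-10 + 3738} = \sqrt{3728} = 4 \sqrt{233}$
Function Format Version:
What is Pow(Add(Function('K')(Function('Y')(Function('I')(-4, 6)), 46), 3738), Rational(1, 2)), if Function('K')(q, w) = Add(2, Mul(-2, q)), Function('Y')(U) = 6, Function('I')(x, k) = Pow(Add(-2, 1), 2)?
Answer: Mul(4, Pow(233, Rational(1, 2))) ≈ 61.057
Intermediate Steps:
Function('I')(x, k) = 1 (Function('I')(x, k) = Pow(-1, 2) = 1)
Pow(Add(Function('K')(Function('Y')(Function('I')(-4, 6)), 46), 3738), Rational(1, 2)) = Pow(Add(Add(2, Mul(-2, 6)), 3738), Rational(1, 2)) = Pow(Add(Add(2, -12), 3738), Rational(1, 2)) = Pow(Add(-10, 3738), Rational(1, 2)) = Pow(3728, Rational(1, 2)) = Mul(4, Pow(233, Rational(1, 2)))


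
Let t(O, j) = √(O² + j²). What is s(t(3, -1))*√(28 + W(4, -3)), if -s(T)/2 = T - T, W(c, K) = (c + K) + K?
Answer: 0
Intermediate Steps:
W(c, K) = c + 2*K (W(c, K) = (K + c) + K = c + 2*K)
s(T) = 0 (s(T) = -2*(T - T) = -2*0 = 0)
s(t(3, -1))*√(28 + W(4, -3)) = 0*√(28 + (4 + 2*(-3))) = 0*√(28 + (4 - 6)) = 0*√(28 - 2) = 0*√26 = 0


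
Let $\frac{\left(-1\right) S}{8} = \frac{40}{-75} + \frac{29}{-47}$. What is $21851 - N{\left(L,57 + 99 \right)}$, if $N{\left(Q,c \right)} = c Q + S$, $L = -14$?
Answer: $\frac{16938187}{705} \approx 24026.0$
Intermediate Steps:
$S = \frac{6488}{705}$ ($S = - 8 \left(\frac{40}{-75} + \frac{29}{-47}\right) = - 8 \left(40 \left(- \frac{1}{75}\right) + 29 \left(- \frac{1}{47}\right)\right) = - 8 \left(- \frac{8}{15} - \frac{29}{47}\right) = \left(-8\right) \left(- \frac{811}{705}\right) = \frac{6488}{705} \approx 9.2028$)
$N{\left(Q,c \right)} = \frac{6488}{705} + Q c$ ($N{\left(Q,c \right)} = c Q + \frac{6488}{705} = Q c + \frac{6488}{705} = \frac{6488}{705} + Q c$)
$21851 - N{\left(L,57 + 99 \right)} = 21851 - \left(\frac{6488}{705} - 14 \left(57 + 99\right)\right) = 21851 - \left(\frac{6488}{705} - 2184\right) = 21851 - - \frac{1533232}{705} = 21851 + \frac{1533232}{705} = \frac{16938187}{705}$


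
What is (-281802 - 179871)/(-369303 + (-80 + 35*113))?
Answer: 461673/365428 ≈ 1.2634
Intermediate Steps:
(-281802 - 179871)/(-369303 + (-80 + 35*113)) = -461673/(-369303 + (-80 + 3955)) = -461673/(-369303 + 3875) = -461673/(-365428) = -461673*(-1/365428) = 461673/365428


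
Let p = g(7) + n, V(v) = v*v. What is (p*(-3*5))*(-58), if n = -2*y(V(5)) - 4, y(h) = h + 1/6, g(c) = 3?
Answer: -44660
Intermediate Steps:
V(v) = v²
y(h) = ⅙ + h (y(h) = h + ⅙ = ⅙ + h)
n = -163/3 (n = -2*(⅙ + 5²) - 4 = -2*(⅙ + 25) - 4 = -2*151/6 - 4 = -151/3 - 4 = -163/3 ≈ -54.333)
p = -154/3 (p = 3 - 163/3 = -154/3 ≈ -51.333)
(p*(-3*5))*(-58) = -(-154)*5*(-58) = -154/3*(-15)*(-58) = 770*(-58) = -44660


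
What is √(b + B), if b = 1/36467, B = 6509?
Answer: 2*√2163985548442/36467 ≈ 80.678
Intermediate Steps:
b = 1/36467 ≈ 2.7422e-5
√(b + B) = √(1/36467 + 6509) = √(237363704/36467) = 2*√2163985548442/36467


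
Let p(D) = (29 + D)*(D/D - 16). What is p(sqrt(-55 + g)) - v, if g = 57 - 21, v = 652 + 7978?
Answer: -9065 - 15*I*sqrt(19) ≈ -9065.0 - 65.384*I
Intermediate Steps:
v = 8630
g = 36
p(D) = -435 - 15*D (p(D) = (29 + D)*(1 - 16) = (29 + D)*(-15) = -435 - 15*D)
p(sqrt(-55 + g)) - v = (-435 - 15*sqrt(-55 + 36)) - 1*8630 = (-435 - 15*I*sqrt(19)) - 8630 = -9065 - 15*I*sqrt(19)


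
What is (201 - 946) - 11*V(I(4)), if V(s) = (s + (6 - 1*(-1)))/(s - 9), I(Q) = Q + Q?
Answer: -580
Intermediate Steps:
I(Q) = 2*Q
V(s) = (7 + s)/(-9 + s) (V(s) = (s + (6 + 1))/(-9 + s) = (s + 7)/(-9 + s) = (7 + s)/(-9 + s))
(201 - 946) - 11*V(I(4)) = (201 - 946) - 11*(7 + 2*4)/(-9 + 2*4) = -745 - 11*(7 + 8)/(-9 + 8) = -745 - 11*15/(-1) = -745 - (-11)*15 = -745 - 11*(-15) = -745 + 165 = -580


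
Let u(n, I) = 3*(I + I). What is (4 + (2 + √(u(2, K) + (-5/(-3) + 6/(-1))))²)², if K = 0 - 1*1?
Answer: -1439/9 - 56*I*√93/9 ≈ -159.89 - 60.005*I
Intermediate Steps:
K = -1 (K = 0 - 1 = -1)
u(n, I) = 6*I (u(n, I) = 3*(2*I) = 6*I)
(4 + (2 + √(u(2, K) + (-5/(-3) + 6/(-1))))²)² = (4 + (2 + √(6*(-1) + (-5/(-3) + 6/(-1))))²)² = (4 + (2 + √(-6 + (-5*(-⅓) + 6*(-1))))²)² = (4 + (2 + √(-6 + (5/3 - 6)))²)² = (4 + (2 + √(-6 - 13/3))²)² = (4 + (2 + √(-31/3))²)² = (4 + (2 + I*√93/3)²)²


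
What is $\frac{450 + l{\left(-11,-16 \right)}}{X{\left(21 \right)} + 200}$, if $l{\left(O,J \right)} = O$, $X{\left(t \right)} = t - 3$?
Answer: $\frac{439}{218} \approx 2.0138$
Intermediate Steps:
$X{\left(t \right)} = -3 + t$
$\frac{450 + l{\left(-11,-16 \right)}}{X{\left(21 \right)} + 200} = \frac{450 - 11}{\left(-3 + 21\right) + 200} = \frac{439}{18 + 200} = \frac{439}{218}$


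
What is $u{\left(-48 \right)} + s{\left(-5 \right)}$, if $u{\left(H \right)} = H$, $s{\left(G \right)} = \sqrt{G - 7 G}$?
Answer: $-48 + \sqrt{30} \approx -42.523$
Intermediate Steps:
$s{\left(G \right)} = \sqrt{6} \sqrt{- G}$ ($s{\left(G \right)} = \sqrt{- 6 G} = \sqrt{6} \sqrt{- G}$)
$u{\left(-48 \right)} + s{\left(-5 \right)} = -48 + \sqrt{6} \sqrt{\left(-1\right) \left(-5\right)} = -48 + \sqrt{6} \sqrt{5} = -48 + \sqrt{30}$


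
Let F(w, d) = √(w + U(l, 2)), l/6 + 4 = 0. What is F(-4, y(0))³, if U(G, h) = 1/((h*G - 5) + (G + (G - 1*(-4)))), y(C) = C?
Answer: -389*I*√37733/9409 ≈ -8.0309*I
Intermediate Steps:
l = -24 (l = -24 + 6*0 = -24 + 0 = -24)
U(G, h) = 1/(-1 + 2*G + G*h) (U(G, h) = 1/((G*h - 5) + (G + (G + 4))) = 1/((-5 + G*h) + (G + (4 + G))) = 1/((-5 + G*h) + (4 + 2*G)) = 1/(-1 + 2*G + G*h))
F(w, d) = √(-1/97 + w) (F(w, d) = √(w + 1/(-1 + 2*(-24) - 24*2)) = √(w + 1/(-1 - 48 - 48)) = √(w + 1/(-97)) = √(w - 1/97) = √(-1/97 + w))
F(-4, y(0))³ = (√(-97 + 9409*(-4))/97)³ = (√(-97 - 37636)/97)³ = (√(-37733)/97)³ = ((I*√37733)/97)³ = (I*√37733/97)³ = -389*I*√37733/9409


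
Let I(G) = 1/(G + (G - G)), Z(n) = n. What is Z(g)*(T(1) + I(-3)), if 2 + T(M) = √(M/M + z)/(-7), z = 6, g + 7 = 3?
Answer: 28/3 + 4*√7/7 ≈ 10.845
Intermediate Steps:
g = -4 (g = -7 + 3 = -4)
T(M) = -2 - √7/7 (T(M) = -2 + √(M/M + 6)/(-7) = -2 + √(1 + 6)*(-⅐) = -2 + √7*(-⅐) = -2 - √7/7)
I(G) = 1/G (I(G) = 1/(G + 0) = 1/G)
Z(g)*(T(1) + I(-3)) = -4*((-2 - √7/7) + 1/(-3)) = -4*((-2 - √7/7) - ⅓) = -4*(-7/3 - √7/7) = 28/3 + 4*√7/7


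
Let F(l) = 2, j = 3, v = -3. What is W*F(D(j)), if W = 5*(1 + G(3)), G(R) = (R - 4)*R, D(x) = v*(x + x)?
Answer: -20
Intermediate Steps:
D(x) = -6*x (D(x) = -3*(x + x) = -6*x)
G(R) = R*(-4 + R) (G(R) = (-4 + R)*R = R*(-4 + R))
W = -10 (W = 5*(1 + 3*(-4 + 3)) = 5*(1 + 3*(-1)) = 5*(1 - 3) = 5*(-2) = -10)
W*F(D(j)) = -10*2 = -20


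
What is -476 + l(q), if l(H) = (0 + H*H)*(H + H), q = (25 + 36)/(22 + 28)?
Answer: -29523019/62500 ≈ -472.37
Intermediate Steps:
q = 61/50 ≈ 1.2200
l(H) = 2*H**3 (l(H) = (0 + H**2)*(2*H) = H**2*(2*H) = 2*H**3)
-476 + l(q) = -476 + 2*(61/50)**3 = -476 + 2*(226981/125000) = -476 + 226981/62500 = -29523019/62500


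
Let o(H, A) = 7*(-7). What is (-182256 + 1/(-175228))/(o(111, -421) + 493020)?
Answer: -31936354369/86382322388 ≈ -0.36971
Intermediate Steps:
o(H, A) = -49
(-182256 + 1/(-175228))/(o(111, -421) + 493020) = (-182256 + 1/(-175228))/(-49 + 493020) = (-182256 - 1/175228)/492971 = -31936354369/175228*1/492971 = -31936354369/86382322388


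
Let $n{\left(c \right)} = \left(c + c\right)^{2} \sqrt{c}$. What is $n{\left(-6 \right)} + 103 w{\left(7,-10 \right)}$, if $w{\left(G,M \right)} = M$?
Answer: $-1030 + 144 i \sqrt{6} \approx -1030.0 + 352.73 i$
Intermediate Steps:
$n{\left(c \right)} = 4 c^{\frac{5}{2}}$ ($n{\left(c \right)} = \left(2 c\right)^{2} \sqrt{c} = 4 c^{2} \sqrt{c} = 4 c^{\frac{5}{2}}$)
$n{\left(-6 \right)} + 103 w{\left(7,-10 \right)} = 4 \left(-6\right)^{\frac{5}{2}} + 103 \left(-10\right) = 4 \cdot 36 i \sqrt{6} - 1030 = 144 i \sqrt{6} - 1030 = -1030 + 144 i \sqrt{6}$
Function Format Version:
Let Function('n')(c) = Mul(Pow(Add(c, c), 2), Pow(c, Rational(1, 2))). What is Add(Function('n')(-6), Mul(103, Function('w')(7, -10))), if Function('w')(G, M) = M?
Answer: Add(-1030, Mul(144, I, Pow(6, Rational(1, 2)))) ≈ Add(-1030.0, Mul(352.73, I))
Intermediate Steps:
Function('n')(c) = Mul(4, Pow(c, Rational(5, 2))) (Function('n')(c) = Mul(Pow(Mul(2, c), 2), Pow(c, Rational(1, 2))) = Mul(Mul(4, Pow(c, 2)), Pow(c, Rational(1, 2))) = Mul(4, Pow(c, Rational(5, 2))))
Add(Function('n')(-6), Mul(103, Function('w')(7, -10))) = Add(Mul(4, Pow(-6, Rational(5, 2))), Mul(103, -10)) = Add(Mul(4, Mul(36, I, Pow(6, Rational(1, 2)))), -1030) = Add(Mul(144, I, Pow(6, Rational(1, 2))), -1030) = Add(-1030, Mul(144, I, Pow(6, Rational(1, 2))))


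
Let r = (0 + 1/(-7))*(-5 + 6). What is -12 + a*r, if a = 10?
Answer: -94/7 ≈ -13.429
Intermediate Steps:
r = -1/7 (r = (0 - 1/7)*1 = -1/7*1 = -1/7 ≈ -0.14286)
-12 + a*r = -12 + 10*(-1/7) = -12 - 10/7 = -94/7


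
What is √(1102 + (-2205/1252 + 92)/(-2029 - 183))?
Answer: √528231672048941/692356 ≈ 33.196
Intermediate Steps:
√(1102 + (-2205/1252 + 92)/(-2029 - 183)) = √(1102 + (-2205*1/1252 + 92)/(-2212)) = √(1102 + (-2205/1252 + 92)*(-1/2212)) = √(1102 + (112979/1252)*(-1/2212)) = √(1102 - 112979/2769424) = √(3051792269/2769424) = √528231672048941/692356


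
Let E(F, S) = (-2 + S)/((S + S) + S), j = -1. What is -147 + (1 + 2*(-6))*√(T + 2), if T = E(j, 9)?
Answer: -147 - 11*√183/9 ≈ -163.53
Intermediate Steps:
E(F, S) = (-2 + S)/(3*S) (E(F, S) = (-2 + S)/(2*S + S) = (-2 + S)/((3*S)) = (-2 + S)*(1/(3*S)) = (-2 + S)/(3*S))
T = 7/27 (T = (⅓)*(-2 + 9)/9 = (⅓)*(⅑)*7 = 7/27 ≈ 0.25926)
-147 + (1 + 2*(-6))*√(T + 2) = -147 + (1 + 2*(-6))*√(7/27 + 2) = -147 + (1 - 12)*√(61/27) = -147 - 11*√183/9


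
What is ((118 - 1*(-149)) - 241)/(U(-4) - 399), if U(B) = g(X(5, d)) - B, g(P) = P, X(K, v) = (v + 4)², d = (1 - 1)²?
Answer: -26/379 ≈ -0.068602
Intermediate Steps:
d = 0 (d = 0² = 0)
X(K, v) = (4 + v)²
U(B) = 16 - B (U(B) = (4 + 0)² - B = 4² - B = 16 - B)
((118 - 1*(-149)) - 241)/(U(-4) - 399) = ((118 - 1*(-149)) - 241)/((16 - 1*(-4)) - 399) = ((118 + 149) - 241)/((16 + 4) - 399) = (267 - 241)/(20 - 399) = 26/(-379) = 26*(-1/379) = -26/379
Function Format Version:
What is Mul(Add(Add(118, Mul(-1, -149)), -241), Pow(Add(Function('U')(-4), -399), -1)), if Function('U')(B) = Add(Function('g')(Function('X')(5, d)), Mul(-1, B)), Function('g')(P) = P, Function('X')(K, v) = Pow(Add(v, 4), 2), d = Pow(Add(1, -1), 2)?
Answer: Rational(-26, 379) ≈ -0.068602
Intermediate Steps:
d = 0 (d = Pow(0, 2) = 0)
Function('X')(K, v) = Pow(Add(4, v), 2)
Function('U')(B) = Add(16, Mul(-1, B)) (Function('U')(B) = Add(Pow(Add(4, 0), 2), Mul(-1, B)) = Add(Pow(4, 2), Mul(-1, B)) = Add(16, Mul(-1, B)))
Mul(Add(Add(118, Mul(-1, -149)), -241), Pow(Add(Function('U')(-4), -399), -1)) = Mul(Add(Add(118, Mul(-1, -149)), -241), Pow(Add(Add(16, Mul(-1, -4)), -399), -1)) = Mul(Add(Add(118, 149), -241), Pow(Add(Add(16, 4), -399), -1)) = Mul(Add(267, -241), Pow(Add(20, -399), -1)) = Mul(26, Pow(-379, -1)) = Mul(26, Rational(-1, 379)) = Rational(-26, 379)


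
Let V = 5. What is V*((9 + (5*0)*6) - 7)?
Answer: 10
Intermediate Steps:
V*((9 + (5*0)*6) - 7) = 5*((9 + (5*0)*6) - 7) = 5*((9 + 0*6) - 7) = 5*((9 + 0) - 7) = 5*(9 - 7) = 5*2 = 10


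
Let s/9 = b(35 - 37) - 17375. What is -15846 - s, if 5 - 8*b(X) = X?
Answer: 1124169/8 ≈ 1.4052e+5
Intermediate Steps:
b(X) = 5/8 - X/8
s = -1250937/8 (s = 9*((5/8 - (35 - 37)/8) - 17375) = 9*((5/8 - 1/8*(-2)) - 17375) = 9*((5/8 + 1/4) - 17375) = 9*(7/8 - 17375) = 9*(-138993/8) = -1250937/8 ≈ -1.5637e+5)
-15846 - s = -15846 - 1*(-1250937/8) = -15846 + 1250937/8 = 1124169/8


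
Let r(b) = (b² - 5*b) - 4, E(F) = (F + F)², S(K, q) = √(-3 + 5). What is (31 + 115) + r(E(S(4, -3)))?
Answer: 166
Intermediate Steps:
S(K, q) = √2
E(F) = 4*F² (E(F) = (2*F)² = 4*F²)
r(b) = -4 + b² - 5*b
(31 + 115) + r(E(S(4, -3))) = (31 + 115) + (-4 + (4*(√2)²)² - 20*(√2)²) = 146 + (-4 + (4*2)² - 20*2) = 146 + (-4 + 8² - 5*8) = 146 + (-4 + 64 - 40) = 146 + 20 = 166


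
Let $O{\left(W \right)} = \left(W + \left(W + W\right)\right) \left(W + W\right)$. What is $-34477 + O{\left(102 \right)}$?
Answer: $27947$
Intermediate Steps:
$O{\left(W \right)} = 6 W^{2}$ ($O{\left(W \right)} = \left(W + 2 W\right) 2 W = 3 W 2 W = 6 W^{2}$)
$-34477 + O{\left(102 \right)} = -34477 + 6 \cdot 102^{2} = -34477 + 6 \cdot 10404 = -34477 + 62424 = 27947$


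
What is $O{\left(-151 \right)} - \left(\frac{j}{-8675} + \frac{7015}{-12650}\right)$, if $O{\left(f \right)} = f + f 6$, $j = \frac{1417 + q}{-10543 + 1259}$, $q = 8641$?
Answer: $- \frac{21271188397}{20134675} \approx -1056.4$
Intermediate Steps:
$j = - \frac{5029}{4642}$ ($j = \frac{1417 + 8641}{-10543 + 1259} = \frac{10058}{-9284} = 10058 \left(- \frac{1}{9284}\right) = - \frac{5029}{4642} \approx -1.0834$)
$O{\left(f \right)} = 7 f$ ($O{\left(f \right)} = f + 6 f = 7 f$)
$O{\left(-151 \right)} - \left(\frac{j}{-8675} + \frac{7015}{-12650}\right) = 7 \left(-151\right) - \left(- \frac{5029}{4642 \left(-8675\right)} + \frac{7015}{-12650}\right) = -1057 - \left(\left(- \frac{5029}{4642}\right) \left(- \frac{1}{8675}\right) + 7015 \left(- \frac{1}{12650}\right)\right) = -1057 - \left(\frac{5029}{40269350} - \frac{61}{110}\right) = -1057 - - \frac{11163078}{20134675} = -1057 + \frac{11163078}{20134675} = - \frac{21271188397}{20134675}$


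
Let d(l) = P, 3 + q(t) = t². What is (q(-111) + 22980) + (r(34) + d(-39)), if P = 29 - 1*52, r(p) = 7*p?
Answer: 35513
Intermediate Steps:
P = -23 (P = 29 - 52 = -23)
q(t) = -3 + t²
d(l) = -23
(q(-111) + 22980) + (r(34) + d(-39)) = ((-3 + (-111)²) + 22980) + (7*34 - 23) = ((-3 + 12321) + 22980) + (238 - 23) = (12318 + 22980) + 215 = 35298 + 215 = 35513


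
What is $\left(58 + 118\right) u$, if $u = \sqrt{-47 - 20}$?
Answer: $176 i \sqrt{67} \approx 1440.6 i$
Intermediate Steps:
$u = i \sqrt{67}$ ($u = \sqrt{-67} = i \sqrt{67} \approx 8.1853 i$)
$\left(58 + 118\right) u = \left(58 + 118\right) i \sqrt{67} = 176 i \sqrt{67}$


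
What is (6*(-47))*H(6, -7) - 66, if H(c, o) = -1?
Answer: 216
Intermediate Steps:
(6*(-47))*H(6, -7) - 66 = (6*(-47))*(-1) - 66 = -282*(-1) - 66 = 282 - 66 = 216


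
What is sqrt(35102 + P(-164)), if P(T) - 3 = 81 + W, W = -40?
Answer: sqrt(35146) ≈ 187.47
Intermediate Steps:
P(T) = 44 (P(T) = 3 + (81 - 40) = 3 + 41 = 44)
sqrt(35102 + P(-164)) = sqrt(35102 + 44) = sqrt(35146)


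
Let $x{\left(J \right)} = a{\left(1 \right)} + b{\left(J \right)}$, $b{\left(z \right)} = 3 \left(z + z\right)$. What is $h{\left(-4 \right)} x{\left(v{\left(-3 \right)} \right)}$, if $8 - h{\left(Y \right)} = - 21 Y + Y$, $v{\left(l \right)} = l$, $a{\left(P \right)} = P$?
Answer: $1224$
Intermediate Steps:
$b{\left(z \right)} = 6 z$ ($b{\left(z \right)} = 3 \cdot 2 z = 6 z$)
$h{\left(Y \right)} = 8 + 20 Y$ ($h{\left(Y \right)} = 8 - \left(- 21 Y + Y\right) = 8 - - 20 Y = 8 + 20 Y$)
$x{\left(J \right)} = 1 + 6 J$
$h{\left(-4 \right)} x{\left(v{\left(-3 \right)} \right)} = \left(8 + 20 \left(-4\right)\right) \left(1 + 6 \left(-3\right)\right) = \left(8 - 80\right) \left(1 - 18\right) = \left(-72\right) \left(-17\right) = 1224$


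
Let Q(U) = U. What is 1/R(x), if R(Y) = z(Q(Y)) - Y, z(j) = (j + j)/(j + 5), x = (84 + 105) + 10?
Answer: -102/20099 ≈ -0.0050749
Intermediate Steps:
x = 199 (x = 189 + 10 = 199)
z(j) = 2*j/(5 + j) (z(j) = (2*j)/(5 + j) = 2*j/(5 + j))
R(Y) = -Y + 2*Y/(5 + Y) (R(Y) = 2*Y/(5 + Y) - Y = -Y + 2*Y/(5 + Y))
1/R(x) = 1/(199*(-3 - 1*199)/(5 + 199)) = 1/(199*(-3 - 199)/204) = 1/(199*(1/204)*(-202)) = 1/(-20099/102) = -102/20099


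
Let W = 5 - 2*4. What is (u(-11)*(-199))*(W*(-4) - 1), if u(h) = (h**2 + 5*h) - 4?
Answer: -135718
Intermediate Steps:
W = -3 (W = 5 - 8 = -3)
u(h) = -4 + h**2 + 5*h
(u(-11)*(-199))*(W*(-4) - 1) = ((-4 + (-11)**2 + 5*(-11))*(-199))*(-3*(-4) - 1) = ((-4 + 121 - 55)*(-199))*(12 - 1) = (62*(-199))*11 = -12338*11 = -135718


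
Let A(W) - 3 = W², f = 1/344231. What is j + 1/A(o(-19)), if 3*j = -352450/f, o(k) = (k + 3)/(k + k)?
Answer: -139158875693567/3441 ≈ -4.0441e+10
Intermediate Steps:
f = 1/344231 ≈ 2.9050e-6
o(k) = (3 + k)/(2*k) (o(k) = (3 + k)/((2*k)) = (3 + k)*(1/(2*k)) = (3 + k)/(2*k))
A(W) = 3 + W²
j = -121324215950/3 (j = (-352450/1/344231)/3 = (-352450*344231)/3 = (⅓)*(-121324215950) = -121324215950/3 ≈ -4.0441e+10)
j + 1/A(o(-19)) = -121324215950/3 + 1/(3 + ((½)*(3 - 19)/(-19))²) = -121324215950/3 + 1/(3 + ((½)*(-1/19)*(-16))²) = -121324215950/3 + 1/(3 + (8/19)²) = -121324215950/3 + 1/(3 + 64/361) = -121324215950/3 + 1/(1147/361) = -121324215950/3 + 361/1147 = -139158875693567/3441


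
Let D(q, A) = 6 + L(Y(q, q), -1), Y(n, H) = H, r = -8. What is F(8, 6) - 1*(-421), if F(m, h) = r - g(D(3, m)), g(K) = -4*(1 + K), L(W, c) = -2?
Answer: 433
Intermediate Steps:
D(q, A) = 4 (D(q, A) = 6 - 2 = 4)
g(K) = -4 - 4*K
F(m, h) = 12 (F(m, h) = -8 - (-4 - 4*4) = -8 - (-4 - 16) = -8 - 1*(-20) = -8 + 20 = 12)
F(8, 6) - 1*(-421) = 12 - 1*(-421) = 12 + 421 = 433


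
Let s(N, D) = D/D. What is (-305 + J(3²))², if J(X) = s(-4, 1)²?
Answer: 92416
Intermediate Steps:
s(N, D) = 1
J(X) = 1 (J(X) = 1² = 1)
(-305 + J(3²))² = (-305 + 1)² = (-304)² = 92416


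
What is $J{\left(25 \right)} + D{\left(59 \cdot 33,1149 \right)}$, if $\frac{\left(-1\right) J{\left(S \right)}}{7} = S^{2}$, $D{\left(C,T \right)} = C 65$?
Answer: $122180$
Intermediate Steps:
$D{\left(C,T \right)} = 65 C$
$J{\left(S \right)} = - 7 S^{2}$
$J{\left(25 \right)} + D{\left(59 \cdot 33,1149 \right)} = - 7 \cdot 25^{2} + 65 \cdot 59 \cdot 33 = \left(-7\right) 625 + 65 \cdot 1947 = -4375 + 126555 = 122180$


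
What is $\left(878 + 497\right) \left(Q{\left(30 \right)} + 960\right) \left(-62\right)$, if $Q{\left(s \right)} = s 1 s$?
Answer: $-158565000$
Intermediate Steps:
$Q{\left(s \right)} = s^{2}$ ($Q{\left(s \right)} = s s = s^{2}$)
$\left(878 + 497\right) \left(Q{\left(30 \right)} + 960\right) \left(-62\right) = \left(878 + 497\right) \left(30^{2} + 960\right) \left(-62\right) = 1375 \left(900 + 960\right) \left(-62\right) = 1375 \cdot 1860 \left(-62\right) = 2557500 \left(-62\right) = -158565000$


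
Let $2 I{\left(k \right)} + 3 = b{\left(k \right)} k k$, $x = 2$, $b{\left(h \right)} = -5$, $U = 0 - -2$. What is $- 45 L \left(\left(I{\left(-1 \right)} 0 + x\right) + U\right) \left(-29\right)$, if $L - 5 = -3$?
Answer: $10440$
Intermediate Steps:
$L = 2$ ($L = 5 - 3 = 2$)
$U = 2$ ($U = 0 + 2 = 2$)
$I{\left(k \right)} = - \frac{3}{2} - \frac{5 k^{2}}{2}$ ($I{\left(k \right)} = - \frac{3}{2} + \frac{- 5 k k}{2} = - \frac{3}{2} + \frac{\left(-5\right) k^{2}}{2} = - \frac{3}{2} - \frac{5 k^{2}}{2}$)
$- 45 L \left(\left(I{\left(-1 \right)} 0 + x\right) + U\right) \left(-29\right) = - 45 \cdot 2 \left(\left(\left(- \frac{3}{2} - \frac{5 \left(-1\right)^{2}}{2}\right) 0 + 2\right) + 2\right) \left(-29\right) = - 45 \cdot 2 \left(\left(\left(- \frac{3}{2} - \frac{5}{2}\right) 0 + 2\right) + 2\right) \left(-29\right) = - 45 \cdot 2 \left(\left(\left(-4\right) 0 + 2\right) + 2\right) \left(-29\right) = - 45 \cdot 2 \left(\left(0 + 2\right) + 2\right) \left(-29\right) = - 45 \cdot 2 \left(2 + 2\right) \left(-29\right) = - 45 \cdot 2 \cdot 4 \left(-29\right) = \left(-45\right) 8 \left(-29\right) = \left(-360\right) \left(-29\right) = 10440$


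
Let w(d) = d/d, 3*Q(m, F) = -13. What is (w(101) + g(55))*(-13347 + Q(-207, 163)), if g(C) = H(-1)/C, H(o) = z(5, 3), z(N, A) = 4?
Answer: -2363186/165 ≈ -14322.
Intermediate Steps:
Q(m, F) = -13/3 (Q(m, F) = (⅓)*(-13) = -13/3)
w(d) = 1
H(o) = 4
g(C) = 4/C
(w(101) + g(55))*(-13347 + Q(-207, 163)) = (1 + 4/55)*(-13347 - 13/3) = (1 + 4*(1/55))*(-40054/3) = (1 + 4/55)*(-40054/3) = (59/55)*(-40054/3) = -2363186/165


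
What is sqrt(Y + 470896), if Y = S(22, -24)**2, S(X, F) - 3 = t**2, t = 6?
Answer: sqrt(472417) ≈ 687.33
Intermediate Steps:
S(X, F) = 39 (S(X, F) = 3 + 6**2 = 3 + 36 = 39)
Y = 1521 (Y = 39**2 = 1521)
sqrt(Y + 470896) = sqrt(1521 + 470896) = sqrt(472417)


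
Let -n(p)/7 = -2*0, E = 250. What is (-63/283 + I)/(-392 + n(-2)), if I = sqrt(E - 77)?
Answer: 9/15848 - sqrt(173)/392 ≈ -0.032986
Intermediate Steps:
n(p) = 0 (n(p) = -(-14)*0 = -7*0 = 0)
I = sqrt(173) (I = sqrt(250 - 77) = sqrt(173) ≈ 13.153)
(-63/283 + I)/(-392 + n(-2)) = (-63/283 + sqrt(173))/(-392 + 0) = (-63*1/283 + sqrt(173))/(-392) = (-63/283 + sqrt(173))*(-1/392) = 9/15848 - sqrt(173)/392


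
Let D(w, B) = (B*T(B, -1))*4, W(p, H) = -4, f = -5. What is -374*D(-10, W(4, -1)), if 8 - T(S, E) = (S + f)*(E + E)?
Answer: -59840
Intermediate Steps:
T(S, E) = 8 - 2*E*(-5 + S) (T(S, E) = 8 - (S - 5)*(E + E) = 8 - (-5 + S)*2*E = 8 - 2*E*(-5 + S))
D(w, B) = 4*B*(-2 + 2*B) (D(w, B) = (B*(8 + 10*(-1) - 2*(-1)*B))*4 = (B*(8 - 10 + 2*B))*4 = (B*(-2 + 2*B))*4 = 4*B*(-2 + 2*B))
-374*D(-10, W(4, -1)) = -2992*(-4)*(-1 - 4) = -2992*(-4)*(-5) = -374*160 = -59840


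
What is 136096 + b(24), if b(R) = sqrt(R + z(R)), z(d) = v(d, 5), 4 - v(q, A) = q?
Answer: 136098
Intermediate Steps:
v(q, A) = 4 - q
z(d) = 4 - d
b(R) = 2 (b(R) = sqrt(R + (4 - R)) = sqrt(4) = 2)
136096 + b(24) = 136096 + 2 = 136098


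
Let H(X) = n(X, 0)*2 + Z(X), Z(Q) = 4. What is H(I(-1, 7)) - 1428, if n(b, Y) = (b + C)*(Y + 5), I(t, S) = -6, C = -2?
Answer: -1504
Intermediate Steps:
n(b, Y) = (-2 + b)*(5 + Y) (n(b, Y) = (b - 2)*(Y + 5) = (-2 + b)*(5 + Y))
H(X) = -16 + 10*X (H(X) = (-10 - 2*0 + 5*X + 0*X)*2 + 4 = (-10 + 0 + 5*X + 0)*2 + 4 = (-10 + 5*X)*2 + 4 = (-20 + 10*X) + 4 = -16 + 10*X)
H(I(-1, 7)) - 1428 = (-16 + 10*(-6)) - 1428 = (-16 - 60) - 1428 = -76 - 1428 = -1504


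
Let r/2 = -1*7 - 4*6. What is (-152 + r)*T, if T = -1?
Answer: 214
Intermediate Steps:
r = -62 (r = 2*(-1*7 - 4*6) = 2*(-7 - 24) = 2*(-31) = -62)
(-152 + r)*T = (-152 - 62)*(-1) = -214*(-1) = 214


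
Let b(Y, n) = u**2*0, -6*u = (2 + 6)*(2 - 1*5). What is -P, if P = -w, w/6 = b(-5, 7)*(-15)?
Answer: 0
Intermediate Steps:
u = 4 (u = -(2 + 6)*(2 - 1*5)/6 = -4*(2 - 5)/3 = -4*(-3)/3 = -1/6*(-24) = 4)
b(Y, n) = 0 (b(Y, n) = 4**2*0 = 16*0 = 0)
w = 0 (w = 6*(0*(-15)) = 6*0 = 0)
P = 0 (P = -1*0 = 0)
-P = -1*0 = 0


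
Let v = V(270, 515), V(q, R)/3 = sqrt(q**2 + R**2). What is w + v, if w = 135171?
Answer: 135171 + 75*sqrt(541) ≈ 1.3692e+5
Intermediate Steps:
V(q, R) = 3*sqrt(R**2 + q**2) (V(q, R) = 3*sqrt(q**2 + R**2) = 3*sqrt(R**2 + q**2))
v = 75*sqrt(541) (v = 3*sqrt(515**2 + 270**2) = 3*sqrt(265225 + 72900) = 3*sqrt(338125) = 3*(25*sqrt(541)) = 75*sqrt(541) ≈ 1744.5)
w + v = 135171 + 75*sqrt(541)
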